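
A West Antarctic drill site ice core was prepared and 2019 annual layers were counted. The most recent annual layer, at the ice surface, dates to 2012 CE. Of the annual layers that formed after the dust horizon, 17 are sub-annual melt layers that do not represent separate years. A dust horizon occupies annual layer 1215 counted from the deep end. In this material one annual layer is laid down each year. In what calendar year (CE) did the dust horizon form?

2019 − 1215 = 804 annual layers lie beyond the dust horizon toward the ice surface.
804 − 17 false = 787 true annual layers after the dust horizon.
2012 − 787 = 1225 CE.

1225 CE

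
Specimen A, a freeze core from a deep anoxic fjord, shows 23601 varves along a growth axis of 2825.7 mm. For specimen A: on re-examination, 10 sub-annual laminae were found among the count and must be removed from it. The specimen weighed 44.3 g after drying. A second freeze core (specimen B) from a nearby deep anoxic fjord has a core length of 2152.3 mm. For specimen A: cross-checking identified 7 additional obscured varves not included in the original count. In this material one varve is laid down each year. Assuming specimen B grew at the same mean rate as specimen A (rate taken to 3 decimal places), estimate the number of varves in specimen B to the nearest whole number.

17936 varves

Specimen A: after corrections the count is 23601 − 10 + 7 = 23598 varves.
A: Extension rate ≈ 2825.7 / 23598 = 0.120 mm/yr.
B spans 2152.3 / 0.120 = 17935.83 years ≈ 17936 varves.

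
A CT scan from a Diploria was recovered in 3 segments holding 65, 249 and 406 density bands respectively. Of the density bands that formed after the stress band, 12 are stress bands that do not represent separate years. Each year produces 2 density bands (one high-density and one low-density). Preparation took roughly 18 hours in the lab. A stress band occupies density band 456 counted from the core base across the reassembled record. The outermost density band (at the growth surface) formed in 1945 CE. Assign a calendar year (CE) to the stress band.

1819 CE

Total density bands = 65 + 249 + 406 = 720.
Between density band 456 and the growth surface there are 720 − 456 = 264 density bands.
264 − 12 false = 252 true density bands after the stress band.
With 2 density bands per year, 252 / 2 = 126 years.
The density band at the growth surface is 1945 CE, so the stress band dates to 1945 − 126 = 1819 CE.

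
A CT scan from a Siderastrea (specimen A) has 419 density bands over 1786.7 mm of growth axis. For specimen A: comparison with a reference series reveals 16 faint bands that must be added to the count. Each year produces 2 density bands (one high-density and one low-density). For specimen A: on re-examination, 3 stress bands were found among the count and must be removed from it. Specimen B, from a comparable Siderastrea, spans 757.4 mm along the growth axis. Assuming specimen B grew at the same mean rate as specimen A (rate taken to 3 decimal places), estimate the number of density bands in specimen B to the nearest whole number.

183 density bands

Specimen A: correcting the raw count gives 419 − 3 + 16 = 432 true density bands.
Specimen A: with 2 density bands per year, 432 / 2 = 216 years.
A: Mean rate = 1786.7 mm / 216 years ≈ 8.272 mm/year.
B spans 757.4 / 8.272 = 91.56 years; at 2 density bands per year that is 91.56 × 2 ≈ 183 density bands.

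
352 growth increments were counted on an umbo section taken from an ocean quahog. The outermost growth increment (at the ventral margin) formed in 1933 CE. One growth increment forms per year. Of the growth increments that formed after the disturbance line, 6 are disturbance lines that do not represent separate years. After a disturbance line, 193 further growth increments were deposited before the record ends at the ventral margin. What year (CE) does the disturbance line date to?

193 growth increments post-date the disturbance line.
193 − 6 false = 187 true growth increments after the disturbance line.
1933 − 187 = 1746 CE.

1746 CE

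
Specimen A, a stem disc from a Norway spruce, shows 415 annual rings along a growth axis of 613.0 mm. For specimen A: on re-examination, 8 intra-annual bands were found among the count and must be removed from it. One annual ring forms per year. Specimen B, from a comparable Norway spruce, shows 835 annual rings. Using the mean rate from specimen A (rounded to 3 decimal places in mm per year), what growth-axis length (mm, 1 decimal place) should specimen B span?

1257.5 mm

Specimen A: adjusted count: 415 − 8 = 407 annual rings.
A: Mean rate = 613.0 mm / 407 years ≈ 1.506 mm per year.
B's length ≈ 1.506 × 835 = 1257.5 mm.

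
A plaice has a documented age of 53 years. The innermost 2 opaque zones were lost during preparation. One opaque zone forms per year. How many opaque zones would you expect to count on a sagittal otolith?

One opaque zone per year gives 53 opaque zones over 53 years.
53 − 2 missed = 51 opaque zones expected in the prepared section.

51 opaque zones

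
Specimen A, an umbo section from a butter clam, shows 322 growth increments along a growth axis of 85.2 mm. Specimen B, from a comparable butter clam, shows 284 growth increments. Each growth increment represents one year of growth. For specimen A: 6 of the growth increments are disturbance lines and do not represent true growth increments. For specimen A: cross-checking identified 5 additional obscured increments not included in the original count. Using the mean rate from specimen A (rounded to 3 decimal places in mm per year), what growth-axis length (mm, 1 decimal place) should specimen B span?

Specimen A: adjusted count: 322 − 6 + 5 = 321 growth increments.
A: 85.2 mm over 321 years gives 85.2 / 321 ≈ 0.265 mm per year.
For B, 0.265 mm/year × 284 years = 75.3 mm.

75.3 mm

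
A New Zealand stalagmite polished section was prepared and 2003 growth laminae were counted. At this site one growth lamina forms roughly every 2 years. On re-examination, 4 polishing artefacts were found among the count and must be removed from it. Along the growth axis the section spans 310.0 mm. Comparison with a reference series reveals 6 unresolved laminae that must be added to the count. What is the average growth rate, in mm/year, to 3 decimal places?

True growth lamina count = 2003 − 4 + 6 = 2005.
2005 growth laminae at 2 years each span 2005 × 2 = 4010 years.
310.0 mm over 4010 years gives 310.0 / 4010 ≈ 0.077 mm/year.

0.077 mm/year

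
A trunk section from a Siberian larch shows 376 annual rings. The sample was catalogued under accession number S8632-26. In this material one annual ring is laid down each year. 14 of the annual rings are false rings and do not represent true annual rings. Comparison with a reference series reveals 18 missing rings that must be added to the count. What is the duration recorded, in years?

Adjusted count: 376 − 14 + 18 = 380 annual rings.
At one annual ring per year, that is 380 years.

380 years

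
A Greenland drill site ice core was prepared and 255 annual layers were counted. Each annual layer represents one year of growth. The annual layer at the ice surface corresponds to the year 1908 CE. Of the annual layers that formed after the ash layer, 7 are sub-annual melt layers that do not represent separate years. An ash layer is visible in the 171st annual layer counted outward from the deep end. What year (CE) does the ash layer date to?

255 − 171 = 84 annual layers lie beyond the ash layer toward the ice surface.
Excluding 7 false annual layers: 84 − 7 = 77.
1908 − 77 = 1831 CE.

1831 CE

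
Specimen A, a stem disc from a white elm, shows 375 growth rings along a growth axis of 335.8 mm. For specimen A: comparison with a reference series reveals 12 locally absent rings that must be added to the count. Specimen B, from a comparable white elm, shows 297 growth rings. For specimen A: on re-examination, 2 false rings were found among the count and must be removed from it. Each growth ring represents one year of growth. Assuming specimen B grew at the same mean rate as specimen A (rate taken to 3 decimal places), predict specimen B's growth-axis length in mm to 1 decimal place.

259.0 mm

Specimen A: after corrections the count is 375 − 2 + 12 = 385 growth rings.
A: Extension rate ≈ 335.8 / 385 = 0.872 mm per year.
Length of B = 0.872 × 297 = 259.0 mm.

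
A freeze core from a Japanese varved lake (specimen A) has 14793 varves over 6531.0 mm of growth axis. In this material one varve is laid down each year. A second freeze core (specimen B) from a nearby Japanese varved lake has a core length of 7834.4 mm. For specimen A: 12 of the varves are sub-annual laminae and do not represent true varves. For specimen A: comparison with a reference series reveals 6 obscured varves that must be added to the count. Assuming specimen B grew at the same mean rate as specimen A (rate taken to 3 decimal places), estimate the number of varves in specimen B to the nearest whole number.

Specimen A: correcting the raw count gives 14793 − 12 + 6 = 14787 true varves.
A: Extension rate ≈ 6531.0 / 14787 = 0.442 mm/yr.
B spans 7834.4 / 0.442 = 17724.89 years ≈ 17725 varves.

17725 varves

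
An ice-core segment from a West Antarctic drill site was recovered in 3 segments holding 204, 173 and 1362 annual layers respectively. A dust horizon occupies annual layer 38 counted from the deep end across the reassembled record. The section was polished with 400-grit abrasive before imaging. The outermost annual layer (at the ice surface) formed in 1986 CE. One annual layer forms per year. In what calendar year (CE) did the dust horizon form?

Total annual layers = 204 + 173 + 1362 = 1739.
1739 − 38 = 1701 annual layers lie beyond the dust horizon toward the ice surface.
Counting back 1701 years from 1986 CE places the dust horizon in 1986 − 1701 = 285 CE.

285 CE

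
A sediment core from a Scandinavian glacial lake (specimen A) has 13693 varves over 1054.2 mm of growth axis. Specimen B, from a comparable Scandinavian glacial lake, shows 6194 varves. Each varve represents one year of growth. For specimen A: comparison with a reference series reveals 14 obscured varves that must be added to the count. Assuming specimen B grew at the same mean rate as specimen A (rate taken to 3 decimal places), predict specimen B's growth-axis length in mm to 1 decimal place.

476.9 mm

Specimen A: true varve count = 13693 + 14 = 13707.
A: Mean rate = 1054.2 mm / 13707 years ≈ 0.077 mm/year.
B's length ≈ 0.077 × 6194 = 476.9 mm.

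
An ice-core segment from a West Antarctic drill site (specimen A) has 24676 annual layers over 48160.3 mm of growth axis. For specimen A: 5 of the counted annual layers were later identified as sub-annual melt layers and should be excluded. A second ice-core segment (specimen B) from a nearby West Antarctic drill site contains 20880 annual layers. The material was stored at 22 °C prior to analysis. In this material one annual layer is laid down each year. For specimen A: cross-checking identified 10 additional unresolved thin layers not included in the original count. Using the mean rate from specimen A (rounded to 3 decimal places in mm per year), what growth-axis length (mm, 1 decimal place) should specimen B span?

Specimen A: adjusted count: 24676 − 5 + 10 = 24681 annual layers.
A: Extension rate ≈ 48160.3 / 24681 = 1.951 mm/year.
B's length ≈ 1.951 × 20880 = 40736.9 mm.

40736.9 mm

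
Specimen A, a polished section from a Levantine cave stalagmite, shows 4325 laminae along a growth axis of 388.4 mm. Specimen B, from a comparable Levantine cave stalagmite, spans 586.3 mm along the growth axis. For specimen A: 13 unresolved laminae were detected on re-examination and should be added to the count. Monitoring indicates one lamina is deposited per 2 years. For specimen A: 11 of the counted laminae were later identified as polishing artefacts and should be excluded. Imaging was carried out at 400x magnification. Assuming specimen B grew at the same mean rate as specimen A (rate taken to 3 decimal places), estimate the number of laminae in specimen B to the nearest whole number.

6514 laminae

Specimen A: adjusted count: 4325 − 11 + 13 = 4327 laminae.
Specimen A: 4327 laminae at 2 years each span 4327 × 2 = 8654 years.
A: Extension rate ≈ 388.4 / 8654 = 0.045 mm/yr.
Specimen B: 586.3 mm / 0.045 mm per year = 13028.89 years; at 2 years per lamina that is 13028.89 / 2 ≈ 6514 laminae.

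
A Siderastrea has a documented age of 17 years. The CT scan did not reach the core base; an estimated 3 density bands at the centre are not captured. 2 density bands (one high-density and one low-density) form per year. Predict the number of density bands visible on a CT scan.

Expected density bands: 17 × 2 = 34.
Subtracting the 3 density bands not captured gives 34 − 3 = 31 density bands in the record.

31 density bands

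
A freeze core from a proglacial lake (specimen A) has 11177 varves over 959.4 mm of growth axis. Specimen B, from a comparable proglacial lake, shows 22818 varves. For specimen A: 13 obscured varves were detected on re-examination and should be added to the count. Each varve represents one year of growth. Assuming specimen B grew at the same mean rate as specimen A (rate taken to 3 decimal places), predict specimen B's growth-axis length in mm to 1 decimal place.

Specimen A: adjusted count: 11177 + 13 = 11190 varves.
A: Extension rate ≈ 959.4 / 11190 = 0.086 mm per year.
For B, 0.086 mm/year × 22818 years = 1962.3 mm.

1962.3 mm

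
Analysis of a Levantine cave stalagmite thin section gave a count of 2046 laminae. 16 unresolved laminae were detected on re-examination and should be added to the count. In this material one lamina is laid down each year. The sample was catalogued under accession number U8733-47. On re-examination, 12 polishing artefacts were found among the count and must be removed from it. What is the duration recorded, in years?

Correcting the raw count gives 2046 − 12 + 16 = 2050 true laminae.
One lamina per year makes the duration 2050 years.

2050 yr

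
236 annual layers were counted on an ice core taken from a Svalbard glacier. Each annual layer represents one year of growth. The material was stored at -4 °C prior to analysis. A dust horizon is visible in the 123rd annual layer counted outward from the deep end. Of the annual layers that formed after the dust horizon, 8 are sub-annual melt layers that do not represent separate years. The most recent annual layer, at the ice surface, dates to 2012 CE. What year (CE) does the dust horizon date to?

The dust horizon sits at annual layer 123 from the deep end, so 236 − 123 = 113 annual layers formed after it.
113 − 8 false = 105 true annual layers after the dust horizon.
The annual layer at the ice surface is 2012 CE, so the dust horizon dates to 2012 − 105 = 1907 CE.

1907 CE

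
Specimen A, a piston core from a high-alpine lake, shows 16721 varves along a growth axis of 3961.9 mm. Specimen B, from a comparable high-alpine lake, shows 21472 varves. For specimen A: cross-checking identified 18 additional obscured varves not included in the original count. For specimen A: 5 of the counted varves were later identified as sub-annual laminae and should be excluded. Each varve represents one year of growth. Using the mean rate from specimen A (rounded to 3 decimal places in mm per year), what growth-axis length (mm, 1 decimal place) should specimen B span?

5088.9 mm

Specimen A: after corrections the count is 16721 − 5 + 18 = 16734 varves.
A: Extension rate ≈ 3961.9 / 16734 = 0.237 mm/year.
For B, 0.237 mm/year × 21472 years = 5088.9 mm.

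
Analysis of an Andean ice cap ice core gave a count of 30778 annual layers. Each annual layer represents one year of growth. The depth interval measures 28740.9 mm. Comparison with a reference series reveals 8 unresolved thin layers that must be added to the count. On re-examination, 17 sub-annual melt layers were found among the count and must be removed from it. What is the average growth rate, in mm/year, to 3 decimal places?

0.934 mm/year

True annual layer count = 30778 − 17 + 8 = 30769.
Mean rate = 28740.9 mm / 30769 years ≈ 0.934 mm/year.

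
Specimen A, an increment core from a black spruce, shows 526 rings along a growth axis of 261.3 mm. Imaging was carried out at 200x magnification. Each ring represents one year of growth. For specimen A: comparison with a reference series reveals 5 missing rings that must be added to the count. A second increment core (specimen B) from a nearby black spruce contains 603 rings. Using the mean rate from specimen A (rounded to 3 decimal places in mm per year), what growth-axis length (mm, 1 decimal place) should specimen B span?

Specimen A: correcting the raw count gives 526 + 5 = 531 true rings.
A: Mean rate = 261.3 mm / 531 years ≈ 0.492 mm/yr.
Length of B = 0.492 × 603 = 296.7 mm.

296.7 mm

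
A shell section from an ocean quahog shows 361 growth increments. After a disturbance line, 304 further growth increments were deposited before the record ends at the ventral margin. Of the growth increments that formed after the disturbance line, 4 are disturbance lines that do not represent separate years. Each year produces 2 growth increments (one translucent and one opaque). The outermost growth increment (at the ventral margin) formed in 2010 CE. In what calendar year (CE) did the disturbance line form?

1860 CE

There are 304 growth increments younger than the disturbance line.
304 − 4 false = 300 true growth increments after the disturbance line.
Dividing by 2 growth increments per year: 300 / 2 = 150 years.
Counting back 150 years from 2010 CE places the disturbance line in 2010 − 150 = 1860 CE.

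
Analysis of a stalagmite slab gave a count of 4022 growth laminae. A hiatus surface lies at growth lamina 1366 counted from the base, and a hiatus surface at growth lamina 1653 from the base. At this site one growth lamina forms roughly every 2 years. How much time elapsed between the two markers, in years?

1653 − 1366 = 287 growth laminae lie between the two events.
Multiplying by 2 years per growth lamina: 287 × 2 = 574 years.

574 years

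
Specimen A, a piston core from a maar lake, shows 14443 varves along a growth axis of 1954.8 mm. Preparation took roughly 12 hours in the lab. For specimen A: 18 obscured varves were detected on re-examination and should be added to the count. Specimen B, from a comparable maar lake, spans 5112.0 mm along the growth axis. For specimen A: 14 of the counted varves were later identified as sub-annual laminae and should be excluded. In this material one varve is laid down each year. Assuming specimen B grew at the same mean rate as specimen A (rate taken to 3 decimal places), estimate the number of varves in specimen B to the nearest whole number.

Specimen A: correcting the raw count gives 14443 − 14 + 18 = 14447 true varves.
A: 1954.8 mm over 14447 years gives 1954.8 / 14447 ≈ 0.135 mm per year.
Specimen B: 5112.0 mm / 0.135 mm per year = 37866.67 years ≈ 37867 varves.

37867 varves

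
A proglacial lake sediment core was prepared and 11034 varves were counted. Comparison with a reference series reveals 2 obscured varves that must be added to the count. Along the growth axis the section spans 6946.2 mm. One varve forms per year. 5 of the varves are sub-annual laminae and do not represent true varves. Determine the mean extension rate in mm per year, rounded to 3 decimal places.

0.630 mm per year

True varve count = 11034 − 5 + 2 = 11031.
6946.2 mm over 11031 years gives 6946.2 / 11031 ≈ 0.630 mm per year.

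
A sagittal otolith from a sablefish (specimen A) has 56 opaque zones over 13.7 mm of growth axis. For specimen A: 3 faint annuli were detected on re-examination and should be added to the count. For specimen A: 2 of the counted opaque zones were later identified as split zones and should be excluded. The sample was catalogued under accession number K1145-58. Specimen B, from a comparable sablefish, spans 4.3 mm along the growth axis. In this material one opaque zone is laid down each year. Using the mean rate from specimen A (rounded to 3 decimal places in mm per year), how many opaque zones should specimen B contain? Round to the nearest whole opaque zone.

18 opaque zones

Specimen A: correcting the raw count gives 56 − 2 + 3 = 57 true opaque zones.
A: 13.7 mm over 57 years gives 13.7 / 57 ≈ 0.240 mm/yr.
Specimen B: 4.3 mm / 0.240 mm per year = 17.92 years ≈ 18 opaque zones.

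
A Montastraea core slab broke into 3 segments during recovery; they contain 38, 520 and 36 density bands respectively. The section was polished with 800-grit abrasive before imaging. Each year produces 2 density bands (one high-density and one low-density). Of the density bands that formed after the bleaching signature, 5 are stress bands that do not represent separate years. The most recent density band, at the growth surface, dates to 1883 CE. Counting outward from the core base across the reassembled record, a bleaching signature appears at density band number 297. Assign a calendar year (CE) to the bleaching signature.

Total density bands = 38 + 520 + 36 = 594.
594 − 297 = 297 density bands lie beyond the bleaching signature toward the growth surface.
Excluding 5 false density bands: 297 − 5 = 292.
Dividing by 2 density bands per year: 292 / 2 = 146 years.
Counting back 146 years from 1883 CE places the bleaching signature in 1883 − 146 = 1737 CE.

1737 CE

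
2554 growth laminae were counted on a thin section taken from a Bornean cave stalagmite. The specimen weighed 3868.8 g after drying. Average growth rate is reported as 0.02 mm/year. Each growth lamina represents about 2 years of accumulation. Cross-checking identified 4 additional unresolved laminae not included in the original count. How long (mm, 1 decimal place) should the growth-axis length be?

True growth lamina count = 2554 + 4 = 2558.
Multiplying by 2 years per growth lamina: 2558 × 2 = 5116 years.
Predicted length = 0.02 mm/year × 5116 years = 102.3 mm.

102.3 mm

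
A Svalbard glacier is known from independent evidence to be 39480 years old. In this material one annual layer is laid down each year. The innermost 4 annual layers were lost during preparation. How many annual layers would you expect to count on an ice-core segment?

Expected annual layers over 39480 years: 39480.
Less the 4 uncaptured annual layers: 39480 − 4 = 39476.

39476 annual layers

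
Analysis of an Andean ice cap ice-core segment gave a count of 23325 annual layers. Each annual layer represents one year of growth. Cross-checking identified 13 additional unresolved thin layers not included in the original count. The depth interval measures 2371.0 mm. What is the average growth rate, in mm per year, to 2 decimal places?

0.10 mm per year

Adjusted count: 23325 + 13 = 23338 annual layers.
Mean rate = 2371.0 mm / 23338 years ≈ 0.10 mm per year.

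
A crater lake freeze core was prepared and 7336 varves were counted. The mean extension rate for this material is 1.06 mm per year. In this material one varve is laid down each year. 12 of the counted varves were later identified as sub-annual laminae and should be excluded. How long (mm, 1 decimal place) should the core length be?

True varve count = 7336 − 12 = 7324.
Length ≈ 1.06 × 7324 = 7763.4 mm.

7763.4 mm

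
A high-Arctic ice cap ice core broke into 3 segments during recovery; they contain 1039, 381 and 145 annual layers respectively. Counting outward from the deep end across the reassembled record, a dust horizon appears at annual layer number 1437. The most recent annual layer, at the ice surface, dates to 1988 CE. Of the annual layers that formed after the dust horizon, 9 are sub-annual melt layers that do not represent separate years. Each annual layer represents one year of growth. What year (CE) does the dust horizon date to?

1869 CE

Total annual layers = 1039 + 381 + 145 = 1565.
Between annual layer 1437 and the ice surface there are 1565 − 1437 = 128 annual layers.
Removing the 9 false annual layers leaves 128 − 9 = 119 true annual layers beyond the dust horizon.
The annual layer at the ice surface is 1988 CE, so the dust horizon dates to 1988 − 119 = 1869 CE.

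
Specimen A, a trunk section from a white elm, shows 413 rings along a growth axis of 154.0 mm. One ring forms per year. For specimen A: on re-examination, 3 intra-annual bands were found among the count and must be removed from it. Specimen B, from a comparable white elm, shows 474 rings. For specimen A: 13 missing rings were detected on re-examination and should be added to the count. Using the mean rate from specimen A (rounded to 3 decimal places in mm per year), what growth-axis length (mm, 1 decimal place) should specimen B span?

Specimen A: after corrections the count is 413 − 3 + 13 = 423 rings.
A: Extension rate ≈ 154.0 / 423 = 0.364 mm/year.
For B, 0.364 mm/year × 474 years = 172.5 mm.

172.5 mm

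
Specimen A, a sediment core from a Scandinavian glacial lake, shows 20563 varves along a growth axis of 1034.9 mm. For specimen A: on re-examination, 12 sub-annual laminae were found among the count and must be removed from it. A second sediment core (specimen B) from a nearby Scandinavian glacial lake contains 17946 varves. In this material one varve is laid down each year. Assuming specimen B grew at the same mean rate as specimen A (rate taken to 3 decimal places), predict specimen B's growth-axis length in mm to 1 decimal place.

897.3 mm

Specimen A: after corrections the count is 20563 − 12 = 20551 varves.
A: 1034.9 mm over 20551 years gives 1034.9 / 20551 ≈ 0.050 mm/yr.
B's length ≈ 0.050 × 17946 = 897.3 mm.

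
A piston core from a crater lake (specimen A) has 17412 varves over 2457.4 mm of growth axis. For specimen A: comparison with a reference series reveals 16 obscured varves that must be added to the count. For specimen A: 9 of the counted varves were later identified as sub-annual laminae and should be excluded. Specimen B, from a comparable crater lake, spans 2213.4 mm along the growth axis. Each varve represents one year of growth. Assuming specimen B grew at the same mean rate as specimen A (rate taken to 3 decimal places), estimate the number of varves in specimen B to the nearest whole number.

Specimen A: adjusted count: 17412 − 9 + 16 = 17419 varves.
A: Mean rate = 2457.4 mm / 17419 years ≈ 0.141 mm/year.
Specimen B: 2213.4 mm / 0.141 mm per year = 15697.87 years ≈ 15698 varves.

15698 varves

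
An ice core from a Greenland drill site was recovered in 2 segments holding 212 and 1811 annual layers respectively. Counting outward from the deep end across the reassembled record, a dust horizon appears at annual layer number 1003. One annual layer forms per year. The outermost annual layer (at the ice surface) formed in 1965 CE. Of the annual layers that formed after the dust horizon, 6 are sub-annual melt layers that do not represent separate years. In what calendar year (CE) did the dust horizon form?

Total annual layers = 212 + 1811 = 2023.
The dust horizon sits at annual layer 1003 from the deep end, so 2023 − 1003 = 1020 annual layers formed after it.
Removing the 6 false annual layers leaves 1020 − 6 = 1014 true annual layers beyond the dust horizon.
Counting back 1014 years from 1965 CE places the dust horizon in 1965 − 1014 = 951 CE.

951 CE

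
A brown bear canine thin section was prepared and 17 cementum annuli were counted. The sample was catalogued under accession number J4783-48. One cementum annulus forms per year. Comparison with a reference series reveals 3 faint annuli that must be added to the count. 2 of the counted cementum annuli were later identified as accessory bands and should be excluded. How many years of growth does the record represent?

Correcting the raw count gives 17 − 2 + 3 = 18 true cementum annuli.
At one cementum annulus per year, that is 18 years.

18 yr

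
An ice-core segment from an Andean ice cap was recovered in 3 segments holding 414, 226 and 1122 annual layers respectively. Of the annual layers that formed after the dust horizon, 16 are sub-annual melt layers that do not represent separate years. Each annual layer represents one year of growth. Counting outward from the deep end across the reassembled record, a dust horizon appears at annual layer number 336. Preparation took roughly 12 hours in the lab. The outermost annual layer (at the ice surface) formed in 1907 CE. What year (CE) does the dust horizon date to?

Total annual layers = 414 + 226 + 1122 = 1762.
The dust horizon sits at annual layer 336 from the deep end, so 1762 − 336 = 1426 annual layers formed after it.
Removing the 16 false annual layers leaves 1426 − 16 = 1410 true annual layers beyond the dust horizon.
1907 − 1410 = 497 CE.

497 CE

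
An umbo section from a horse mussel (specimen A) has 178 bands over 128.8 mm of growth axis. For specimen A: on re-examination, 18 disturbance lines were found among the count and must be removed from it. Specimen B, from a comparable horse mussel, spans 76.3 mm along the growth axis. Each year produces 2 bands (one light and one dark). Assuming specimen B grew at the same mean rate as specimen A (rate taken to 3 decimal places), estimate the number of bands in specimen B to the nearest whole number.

Specimen A: adjusted count: 178 − 18 = 160 bands.
Specimen A: dividing by 2 bands per year: 160 / 2 = 80 years.
A: Mean rate = 128.8 mm / 80 years ≈ 1.610 mm per year.
For B, 76.3 / 1.610 = 47.39 years; at 2 bands per year that is 47.39 × 2 ≈ 95 bands.

95 bands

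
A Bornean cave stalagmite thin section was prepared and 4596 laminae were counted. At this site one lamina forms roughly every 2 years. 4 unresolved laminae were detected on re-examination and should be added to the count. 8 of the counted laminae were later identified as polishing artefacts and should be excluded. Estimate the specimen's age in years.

9184 years

After corrections the count is 4596 − 8 + 4 = 4592 laminae.
4592 laminae at 2 years each span 4592 × 2 = 9184 years.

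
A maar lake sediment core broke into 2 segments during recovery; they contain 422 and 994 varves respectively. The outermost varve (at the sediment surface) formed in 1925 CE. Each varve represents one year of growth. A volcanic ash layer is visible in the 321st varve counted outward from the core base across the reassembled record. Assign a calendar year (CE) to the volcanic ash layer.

Total varves = 422 + 994 = 1416.
Between varve 321 and the sediment surface there are 1416 − 321 = 1095 varves.
The varve at the sediment surface is 1925 CE, so the volcanic ash layer dates to 1925 − 1095 = 830 CE.

830 CE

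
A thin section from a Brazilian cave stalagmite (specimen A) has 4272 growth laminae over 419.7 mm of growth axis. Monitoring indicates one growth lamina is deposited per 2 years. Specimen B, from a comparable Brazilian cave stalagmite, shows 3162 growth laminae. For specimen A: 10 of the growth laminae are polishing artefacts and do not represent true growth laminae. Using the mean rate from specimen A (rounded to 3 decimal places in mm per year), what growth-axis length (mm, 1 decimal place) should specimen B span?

309.9 mm

Specimen A: correcting the raw count gives 4272 − 10 = 4262 true growth laminae.
Specimen A: multiplying by 2 years per growth lamina: 4262 × 2 = 8524 years.
A: 419.7 mm over 8524 years gives 419.7 / 8524 ≈ 0.049 mm per year.
Specimen B: at 2 years per growth lamina, 3162 × 2 = 6324 years. B's length ≈ 0.049 × 6324 = 309.9 mm.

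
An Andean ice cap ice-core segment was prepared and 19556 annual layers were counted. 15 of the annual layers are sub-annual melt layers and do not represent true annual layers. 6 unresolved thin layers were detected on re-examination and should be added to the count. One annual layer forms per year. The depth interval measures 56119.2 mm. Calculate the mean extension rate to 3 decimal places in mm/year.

Adjusted count: 19556 − 15 + 6 = 19547 annual layers.
56119.2 mm over 19547 years gives 56119.2 / 19547 ≈ 2.871 mm/year.

2.871 mm/year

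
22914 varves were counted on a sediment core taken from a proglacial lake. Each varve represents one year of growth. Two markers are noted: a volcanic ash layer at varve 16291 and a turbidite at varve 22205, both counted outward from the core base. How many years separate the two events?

22205 − 16291 = 5914 varves lie between the two events.
At one varve per year, 5914 years elapsed between them.

5914 years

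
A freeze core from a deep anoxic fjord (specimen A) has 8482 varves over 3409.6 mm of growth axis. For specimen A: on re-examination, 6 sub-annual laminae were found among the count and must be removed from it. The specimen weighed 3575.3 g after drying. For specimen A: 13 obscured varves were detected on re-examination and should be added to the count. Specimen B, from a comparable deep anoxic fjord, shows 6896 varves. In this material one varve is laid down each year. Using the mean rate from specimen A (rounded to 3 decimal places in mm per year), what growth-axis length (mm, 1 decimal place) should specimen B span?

2772.2 mm

Specimen A: after corrections the count is 8482 − 6 + 13 = 8489 varves.
A: 3409.6 mm over 8489 years gives 3409.6 / 8489 ≈ 0.402 mm/year.
B's length ≈ 0.402 × 6896 = 2772.2 mm.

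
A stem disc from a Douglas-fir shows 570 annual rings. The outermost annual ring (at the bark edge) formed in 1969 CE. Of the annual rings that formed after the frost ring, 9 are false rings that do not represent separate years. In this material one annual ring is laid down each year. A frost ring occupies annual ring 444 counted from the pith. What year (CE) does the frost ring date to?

570 − 444 = 126 annual rings lie beyond the frost ring toward the bark edge.
126 − 9 false = 117 true annual rings after the frost ring.
Counting back 117 years from 1969 CE places the frost ring in 1969 − 117 = 1852 CE.

1852 CE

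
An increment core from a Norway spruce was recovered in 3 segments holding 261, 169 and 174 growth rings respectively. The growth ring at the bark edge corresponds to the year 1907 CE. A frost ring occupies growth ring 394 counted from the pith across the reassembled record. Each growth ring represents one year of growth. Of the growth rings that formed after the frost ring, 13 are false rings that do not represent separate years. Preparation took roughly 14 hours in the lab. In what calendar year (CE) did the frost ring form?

Total growth rings = 261 + 169 + 174 = 604.
Between growth ring 394 and the bark edge there are 604 − 394 = 210 growth rings.
210 − 13 false = 197 true growth rings after the frost ring.
1907 − 197 = 1710 CE.

1710 CE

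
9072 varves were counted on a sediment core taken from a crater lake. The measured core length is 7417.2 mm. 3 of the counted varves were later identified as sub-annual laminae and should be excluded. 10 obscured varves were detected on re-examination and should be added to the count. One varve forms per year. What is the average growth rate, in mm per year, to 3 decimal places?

After corrections the count is 9072 − 3 + 10 = 9079 varves.
Extension rate ≈ 7417.2 / 9079 = 0.817 mm per year.

0.817 mm per year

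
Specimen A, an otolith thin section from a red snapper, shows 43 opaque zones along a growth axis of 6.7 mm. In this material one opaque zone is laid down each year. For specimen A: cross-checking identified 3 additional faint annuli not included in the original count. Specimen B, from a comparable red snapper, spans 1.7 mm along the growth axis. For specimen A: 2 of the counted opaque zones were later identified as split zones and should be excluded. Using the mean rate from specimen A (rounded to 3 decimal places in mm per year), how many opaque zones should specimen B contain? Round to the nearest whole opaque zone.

Specimen A: true opaque zone count = 43 − 2 + 3 = 44.
A: 6.7 mm over 44 years gives 6.7 / 44 ≈ 0.152 mm/year.
Specimen B: 1.7 mm / 0.152 mm per year = 11.18 years ≈ 11 opaque zones.

11 opaque zones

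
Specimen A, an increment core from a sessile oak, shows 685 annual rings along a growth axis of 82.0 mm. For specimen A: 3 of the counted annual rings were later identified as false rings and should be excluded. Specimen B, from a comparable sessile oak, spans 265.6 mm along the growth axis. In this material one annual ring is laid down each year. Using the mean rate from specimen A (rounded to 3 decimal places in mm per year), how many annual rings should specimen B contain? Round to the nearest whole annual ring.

Specimen A: correcting the raw count gives 685 − 3 = 682 true annual rings.
A: Extension rate ≈ 82.0 / 682 = 0.120 mm/year.
Specimen B: 265.6 mm / 0.120 mm per year = 2213.33 years ≈ 2213 annual rings.

2213 annual rings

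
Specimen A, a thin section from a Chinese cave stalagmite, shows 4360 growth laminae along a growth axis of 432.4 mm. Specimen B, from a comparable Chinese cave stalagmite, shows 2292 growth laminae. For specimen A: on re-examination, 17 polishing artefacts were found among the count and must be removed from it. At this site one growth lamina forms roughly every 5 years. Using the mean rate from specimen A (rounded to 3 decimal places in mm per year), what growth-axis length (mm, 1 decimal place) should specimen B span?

229.2 mm

Specimen A: after corrections the count is 4360 − 17 = 4343 growth laminae.
Specimen A: multiplying by 5 years per growth lamina: 4343 × 5 = 21715 years.
A: 432.4 mm over 21715 years gives 432.4 / 21715 ≈ 0.020 mm/yr.
Specimen B: multiplying by 5 years per growth lamina: 2292 × 5 = 11460 years. For B, 0.020 mm/year × 11460 years = 229.2 mm.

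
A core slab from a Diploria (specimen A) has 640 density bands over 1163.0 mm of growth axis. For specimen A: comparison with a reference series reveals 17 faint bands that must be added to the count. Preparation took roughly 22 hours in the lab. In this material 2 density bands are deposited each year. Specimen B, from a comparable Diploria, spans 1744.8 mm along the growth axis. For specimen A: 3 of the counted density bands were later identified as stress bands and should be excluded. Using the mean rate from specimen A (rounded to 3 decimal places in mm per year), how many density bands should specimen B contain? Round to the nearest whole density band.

981 density bands

Specimen A: true density band count = 640 − 3 + 17 = 654.
Specimen A: dividing by 2 density bands per year: 654 / 2 = 327 years.
A: 1163.0 mm over 327 years gives 1163.0 / 327 ≈ 3.557 mm/year.
B spans 1744.8 / 3.557 = 490.53 years; at 2 density bands per year that is 490.53 × 2 ≈ 981 density bands.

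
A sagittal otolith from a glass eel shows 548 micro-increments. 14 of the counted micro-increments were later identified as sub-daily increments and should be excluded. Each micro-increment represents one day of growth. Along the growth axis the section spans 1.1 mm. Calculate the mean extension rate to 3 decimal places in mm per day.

0.002 mm per day

True micro-increment count = 548 − 14 = 534.
1.1 mm over 534 days gives 1.1 / 534 ≈ 0.002 mm per day.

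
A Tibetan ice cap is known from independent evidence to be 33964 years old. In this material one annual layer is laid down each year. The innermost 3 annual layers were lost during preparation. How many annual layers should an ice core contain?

33961 annual layers

At one annual layer per year, 33964 years correspond to 33964 annual layers.
Less the 3 uncaptured annual layers: 33964 − 3 = 33961.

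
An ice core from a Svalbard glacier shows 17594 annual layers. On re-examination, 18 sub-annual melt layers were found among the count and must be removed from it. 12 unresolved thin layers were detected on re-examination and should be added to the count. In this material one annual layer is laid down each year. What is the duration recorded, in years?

After corrections the count is 17594 − 18 + 12 = 17588 annual layers.
One annual layer per year makes the duration 17588 years.

17588 yr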